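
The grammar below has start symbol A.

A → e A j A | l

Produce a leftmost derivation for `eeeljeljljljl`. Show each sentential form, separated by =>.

A => eAjA => eeAjAjA => eeeAjAjAjA => eeeljAjAjA => eeeljeAjAjAjA => eeeljeljAjAjA => eeeljeljljAjA => eeeljeljljljA => eeeljeljljljl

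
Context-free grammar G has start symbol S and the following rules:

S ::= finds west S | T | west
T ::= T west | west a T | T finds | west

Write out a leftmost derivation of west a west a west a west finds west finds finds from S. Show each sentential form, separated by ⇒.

S ⇒ T ⇒ west a T ⇒ west a T finds ⇒ west a west a T finds ⇒ west a west a T finds finds ⇒ west a west a west a T finds finds ⇒ west a west a west a T west finds finds ⇒ west a west a west a T finds west finds finds ⇒ west a west a west a west finds west finds finds

S ⇒ T   [S ::= T]
T ⇒ west a T   [T ::= west a T]
west a T ⇒ west a T finds   [T ::= T finds]
west a T finds ⇒ west a west a T finds   [T ::= west a T]
west a west a T finds ⇒ west a west a T finds finds   [T ::= T finds]
west a west a T finds finds ⇒ west a west a west a T finds finds   [T ::= west a T]
west a west a west a T finds finds ⇒ west a west a west a T west finds finds   [T ::= T west]
west a west a west a T west finds finds ⇒ west a west a west a T finds west finds finds   [T ::= T finds]
west a west a west a T finds west finds finds ⇒ west a west a west a west finds west finds finds   [T ::= west]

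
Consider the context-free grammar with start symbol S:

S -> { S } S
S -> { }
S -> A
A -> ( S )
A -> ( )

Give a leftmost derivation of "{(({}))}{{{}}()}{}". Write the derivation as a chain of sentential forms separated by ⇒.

S⇒{S}S⇒{A}S⇒{(S)}S⇒{(A)}S⇒{((S))}S⇒{(({}))}S⇒{(({}))}{S}S⇒{(({}))}{{S}S}S⇒{(({}))}{{{}}S}S⇒{(({}))}{{{}}A}S⇒{(({}))}{{{}}()}S⇒{(({}))}{{{}}()}{}

S ⇒ {S}S   [S -> { S } S]
{S}S ⇒ {A}S   [S -> A]
{A}S ⇒ {(S)}S   [A -> ( S )]
{(S)}S ⇒ {(A)}S   [S -> A]
{(A)}S ⇒ {((S))}S   [A -> ( S )]
{((S))}S ⇒ {(({}))}S   [S -> { }]
{(({}))}S ⇒ {(({}))}{S}S   [S -> { S } S]
{(({}))}{S}S ⇒ {(({}))}{{S}S}S   [S -> { S } S]
{(({}))}{{S}S}S ⇒ {(({}))}{{{}}S}S   [S -> { }]
{(({}))}{{{}}S}S ⇒ {(({}))}{{{}}A}S   [S -> A]
{(({}))}{{{}}A}S ⇒ {(({}))}{{{}}()}S   [A -> ( )]
{(({}))}{{{}}()}S ⇒ {(({}))}{{{}}()}{}   [S -> { }]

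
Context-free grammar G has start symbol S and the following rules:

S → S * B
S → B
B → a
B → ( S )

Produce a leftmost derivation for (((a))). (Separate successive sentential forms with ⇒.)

S ⇒ B ⇒ (S) ⇒ (B) ⇒ ((S)) ⇒ ((B)) ⇒ (((S))) ⇒ (((B))) ⇒ (((a)))

S ⇒ B   [S → B]
B ⇒ (S)   [B → ( S )]
(S) ⇒ (B)   [S → B]
(B) ⇒ ((S))   [B → ( S )]
((S)) ⇒ ((B))   [S → B]
((B)) ⇒ (((S)))   [B → ( S )]
(((S))) ⇒ (((B)))   [S → B]
(((B))) ⇒ (((a)))   [B → a]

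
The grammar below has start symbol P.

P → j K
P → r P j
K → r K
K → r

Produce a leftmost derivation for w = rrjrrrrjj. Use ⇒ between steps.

P ⇒ rPj   [P → r P j]
rPj ⇒ rrPjj   [P → r P j]
rrPjj ⇒ rrjKjj   [P → j K]
rrjKjj ⇒ rrjrKjj   [K → r K]
rrjrKjj ⇒ rrjrrKjj   [K → r K]
rrjrrKjj ⇒ rrjrrrKjj   [K → r K]
rrjrrrKjj ⇒ rrjrrrrjj   [K → r]

P ⇒ rPj ⇒ rrPjj ⇒ rrjKjj ⇒ rrjrKjj ⇒ rrjrrKjj ⇒ rrjrrrKjj ⇒ rrjrrrrjj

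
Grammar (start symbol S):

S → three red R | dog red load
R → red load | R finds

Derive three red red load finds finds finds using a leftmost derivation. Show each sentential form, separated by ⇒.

S ⇒ three red R   [S → three red R]
three red R ⇒ three red R finds   [R → R finds]
three red R finds ⇒ three red R finds finds   [R → R finds]
three red R finds finds ⇒ three red R finds finds finds   [R → R finds]
three red R finds finds finds ⇒ three red red load finds finds finds   [R → red load]

S ⇒ three red R ⇒ three red R finds ⇒ three red R finds finds ⇒ three red R finds finds finds ⇒ three red red load finds finds finds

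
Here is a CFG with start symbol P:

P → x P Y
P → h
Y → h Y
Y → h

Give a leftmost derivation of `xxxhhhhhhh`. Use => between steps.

P => xPY   [P → x P Y]
xPY => xxPYY   [P → x P Y]
xxPYY => xxxPYYY   [P → x P Y]
xxxPYYY => xxxhYYY   [P → h]
xxxhYYY => xxxhhYYY   [Y → h Y]
xxxhhYYY => xxxhhhYY   [Y → h]
xxxhhhYY => xxxhhhhYY   [Y → h Y]
xxxhhhhYY => xxxhhhhhYY   [Y → h Y]
xxxhhhhhYY => xxxhhhhhhY   [Y → h]
xxxhhhhhhY => xxxhhhhhhh   [Y → h]

P=>xPY=>xxPYY=>xxxPYYY=>xxxhYYY=>xxxhhYYY=>xxxhhhYY=>xxxhhhhYY=>xxxhhhhhYY=>xxxhhhhhhY=>xxxhhhhhhh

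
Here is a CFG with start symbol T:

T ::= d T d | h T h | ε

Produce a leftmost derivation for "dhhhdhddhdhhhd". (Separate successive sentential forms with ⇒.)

T⇒dTd⇒dhThd⇒dhhThhd⇒dhhhThhhd⇒dhhhdTdhhhd⇒dhhhdhThdhhhd⇒dhhhdhdTdhdhhhd⇒dhhhdhddhdhhhd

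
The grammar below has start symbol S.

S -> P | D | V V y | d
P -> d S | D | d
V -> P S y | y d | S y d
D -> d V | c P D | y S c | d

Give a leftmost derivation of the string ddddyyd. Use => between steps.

S=>P=>D=>dV=>dSyd=>dPyd=>dDyd=>ddVyd=>ddPSyyd=>dddSyyd=>ddddyyd

S => P   [S -> P]
P => D   [P -> D]
D => dV   [D -> d V]
dV => dSyd   [V -> S y d]
dSyd => dPyd   [S -> P]
dPyd => dDyd   [P -> D]
dDyd => ddVyd   [D -> d V]
ddVyd => ddPSyyd   [V -> P S y]
ddPSyyd => dddSyyd   [P -> d]
dddSyyd => ddddyyd   [S -> d]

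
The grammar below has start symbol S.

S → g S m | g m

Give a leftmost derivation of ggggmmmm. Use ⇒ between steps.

S ⇒ gSm   [S → g S m]
gSm ⇒ ggSmm   [S → g S m]
ggSmm ⇒ gggSmmm   [S → g S m]
gggSmmm ⇒ ggggmmmm   [S → g m]

S⇒gSm⇒ggSmm⇒gggSmmm⇒ggggmmmm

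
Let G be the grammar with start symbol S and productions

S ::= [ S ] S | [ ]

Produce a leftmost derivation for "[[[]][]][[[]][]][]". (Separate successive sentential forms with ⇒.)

S ⇒ [S]S   [S ::= [ S ] S]
[S]S ⇒ [[S]S]S   [S ::= [ S ] S]
[[S]S]S ⇒ [[[]]S]S   [S ::= [ ]]
[[[]]S]S ⇒ [[[]][]]S   [S ::= [ ]]
[[[]][]]S ⇒ [[[]][]][S]S   [S ::= [ S ] S]
[[[]][]][S]S ⇒ [[[]][]][[S]S]S   [S ::= [ S ] S]
[[[]][]][[S]S]S ⇒ [[[]][]][[[]]S]S   [S ::= [ ]]
[[[]][]][[[]]S]S ⇒ [[[]][]][[[]][]]S   [S ::= [ ]]
[[[]][]][[[]][]]S ⇒ [[[]][]][[[]][]][]   [S ::= [ ]]

S⇒[S]S⇒[[S]S]S⇒[[[]]S]S⇒[[[]][]]S⇒[[[]][]][S]S⇒[[[]][]][[S]S]S⇒[[[]][]][[[]]S]S⇒[[[]][]][[[]][]]S⇒[[[]][]][[[]][]][]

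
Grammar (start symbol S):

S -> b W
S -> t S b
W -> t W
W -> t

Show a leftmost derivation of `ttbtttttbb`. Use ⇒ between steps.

S ⇒ tSb ⇒ ttSbb ⇒ ttbWbb ⇒ ttbtWbb ⇒ ttbttWbb ⇒ ttbtttWbb ⇒ ttbttttWbb ⇒ ttbtttttbb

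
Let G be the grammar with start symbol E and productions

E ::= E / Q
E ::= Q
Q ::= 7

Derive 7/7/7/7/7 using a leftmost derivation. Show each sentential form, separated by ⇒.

E ⇒ E/Q ⇒ E/Q/Q ⇒ E/Q/Q/Q ⇒ E/Q/Q/Q/Q ⇒ Q/Q/Q/Q/Q ⇒ 7/Q/Q/Q/Q ⇒ 7/7/Q/Q/Q ⇒ 7/7/7/Q/Q ⇒ 7/7/7/7/Q ⇒ 7/7/7/7/7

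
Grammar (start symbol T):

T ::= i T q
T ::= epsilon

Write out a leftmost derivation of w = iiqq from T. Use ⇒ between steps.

T⇒iTq⇒iiTqq⇒iiqq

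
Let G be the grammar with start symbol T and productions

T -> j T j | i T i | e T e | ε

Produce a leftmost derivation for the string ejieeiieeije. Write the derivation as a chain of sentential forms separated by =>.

T => eTe => ejTje => ejiTije => ejieTeije => ejieeTeeije => ejieeiTieeije => ejieeiieeije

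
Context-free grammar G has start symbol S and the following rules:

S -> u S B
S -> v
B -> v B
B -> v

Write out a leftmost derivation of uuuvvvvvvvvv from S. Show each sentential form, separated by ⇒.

S ⇒ uSB   [S -> u S B]
uSB ⇒ uuSBB   [S -> u S B]
uuSBB ⇒ uuuSBBB   [S -> u S B]
uuuSBBB ⇒ uuuvBBB   [S -> v]
uuuvBBB ⇒ uuuvvBBB   [B -> v B]
uuuvvBBB ⇒ uuuvvvBB   [B -> v]
uuuvvvBB ⇒ uuuvvvvBB   [B -> v B]
uuuvvvvBB ⇒ uuuvvvvvBB   [B -> v B]
uuuvvvvvBB ⇒ uuuvvvvvvBB   [B -> v B]
uuuvvvvvvBB ⇒ uuuvvvvvvvBB   [B -> v B]
uuuvvvvvvvBB ⇒ uuuvvvvvvvvB   [B -> v]
uuuvvvvvvvvB ⇒ uuuvvvvvvvvv   [B -> v]

S⇒uSB⇒uuSBB⇒uuuSBBB⇒uuuvBBB⇒uuuvvBBB⇒uuuvvvBB⇒uuuvvvvBB⇒uuuvvvvvBB⇒uuuvvvvvvBB⇒uuuvvvvvvvBB⇒uuuvvvvvvvvB⇒uuuvvvvvvvvv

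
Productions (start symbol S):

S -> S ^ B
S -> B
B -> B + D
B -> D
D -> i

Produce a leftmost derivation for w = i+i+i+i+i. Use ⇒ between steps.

S ⇒ B ⇒ B+D ⇒ B+D+D ⇒ B+D+D+D ⇒ B+D+D+D+D ⇒ D+D+D+D+D ⇒ i+D+D+D+D ⇒ i+i+D+D+D ⇒ i+i+i+D+D ⇒ i+i+i+i+D ⇒ i+i+i+i+i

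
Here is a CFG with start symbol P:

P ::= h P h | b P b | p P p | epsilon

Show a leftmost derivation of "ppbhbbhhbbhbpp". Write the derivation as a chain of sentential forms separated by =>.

P => pPp => ppPpp => ppbPbpp => ppbhPhbpp => ppbhbPbhbpp => ppbhbbPbbhbpp => ppbhbbhPhbbhbpp => ppbhbbhhbbhbpp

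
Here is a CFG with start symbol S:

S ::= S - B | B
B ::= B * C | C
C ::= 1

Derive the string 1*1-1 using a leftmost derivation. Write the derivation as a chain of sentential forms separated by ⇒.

S ⇒ S-B ⇒ B-B ⇒ B*C-B ⇒ C*C-B ⇒ 1*C-B ⇒ 1*1-B ⇒ 1*1-C ⇒ 1*1-1

S ⇒ S-B   [S ::= S - B]
S-B ⇒ B-B   [S ::= B]
B-B ⇒ B*C-B   [B ::= B * C]
B*C-B ⇒ C*C-B   [B ::= C]
C*C-B ⇒ 1*C-B   [C ::= 1]
1*C-B ⇒ 1*1-B   [C ::= 1]
1*1-B ⇒ 1*1-C   [B ::= C]
1*1-C ⇒ 1*1-1   [C ::= 1]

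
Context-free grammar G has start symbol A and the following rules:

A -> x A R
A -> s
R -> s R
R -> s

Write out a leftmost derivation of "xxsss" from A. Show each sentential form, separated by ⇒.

A ⇒ xAR ⇒ xxARR ⇒ xxsRR ⇒ xxssR ⇒ xxsss

A ⇒ xAR   [A -> x A R]
xAR ⇒ xxARR   [A -> x A R]
xxARR ⇒ xxsRR   [A -> s]
xxsRR ⇒ xxssR   [R -> s]
xxssR ⇒ xxsss   [R -> s]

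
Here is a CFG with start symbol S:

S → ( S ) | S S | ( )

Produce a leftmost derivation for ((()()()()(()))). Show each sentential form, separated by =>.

S => (S)   [S → ( S )]
(S) => ((S))   [S → ( S )]
((S)) => ((SS))   [S → S S]
((SS)) => ((SSS))   [S → S S]
((SSS)) => ((SSSS))   [S → S S]
((SSSS)) => ((()SSS))   [S → ( )]
((()SSS)) => ((()()SS))   [S → ( )]
((()()SS)) => ((()()()S))   [S → ( )]
((()()()S)) => ((()()()SS))   [S → S S]
((()()()SS)) => ((()()()()S))   [S → ( )]
((()()()()S)) => ((()()()()(S)))   [S → ( S )]
((()()()()(S))) => ((()()()()(())))   [S → ( )]

S => (S) => ((S)) => ((SS)) => ((SSS)) => ((SSSS)) => ((()SSS)) => ((()()SS)) => ((()()()S)) => ((()()()SS)) => ((()()()()S)) => ((()()()()(S))) => ((()()()()(())))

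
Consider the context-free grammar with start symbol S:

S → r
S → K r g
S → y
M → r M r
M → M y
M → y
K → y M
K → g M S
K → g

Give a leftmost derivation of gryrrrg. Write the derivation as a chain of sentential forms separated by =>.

S => Krg   [S → K r g]
Krg => gMSrg   [K → g M S]
gMSrg => grMrSrg   [M → r M r]
grMrSrg => gryrSrg   [M → y]
gryrSrg => gryrrrg   [S → r]

S => Krg => gMSrg => grMrSrg => gryrSrg => gryrrrg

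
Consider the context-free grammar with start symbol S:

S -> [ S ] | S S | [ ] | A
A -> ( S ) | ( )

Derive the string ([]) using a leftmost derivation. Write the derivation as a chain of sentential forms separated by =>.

S => A => (S) => ([])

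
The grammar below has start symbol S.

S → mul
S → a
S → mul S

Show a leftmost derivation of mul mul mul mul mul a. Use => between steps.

S => mul S   [S → mul S]
mul S => mul mul S   [S → mul S]
mul mul S => mul mul mul S   [S → mul S]
mul mul mul S => mul mul mul mul S   [S → mul S]
mul mul mul mul S => mul mul mul mul mul S   [S → mul S]
mul mul mul mul mul S => mul mul mul mul mul a   [S → a]

S => mul S => mul mul S => mul mul mul S => mul mul mul mul S => mul mul mul mul mul S => mul mul mul mul mul a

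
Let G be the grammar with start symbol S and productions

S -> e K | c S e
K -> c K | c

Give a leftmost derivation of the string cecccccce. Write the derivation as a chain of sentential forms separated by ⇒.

S⇒cSe⇒ceKe⇒cecKe⇒ceccKe⇒cecccKe⇒ceccccKe⇒cecccccKe⇒cecccccce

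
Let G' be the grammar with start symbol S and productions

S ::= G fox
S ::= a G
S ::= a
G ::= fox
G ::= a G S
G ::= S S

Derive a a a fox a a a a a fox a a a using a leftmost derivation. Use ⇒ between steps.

S ⇒ a G ⇒ a a G S ⇒ a a a G S S ⇒ a a a fox S S ⇒ a a a fox a G S ⇒ a a a fox a S S S ⇒ a a a fox a a S S ⇒ a a a fox a a a G S ⇒ a a a fox a a a a G S S ⇒ a a a fox a a a a a G S S S ⇒ a a a fox a a a a a fox S S S ⇒ a a a fox a a a a a fox a S S ⇒ a a a fox a a a a a fox a a S ⇒ a a a fox a a a a a fox a a a

S ⇒ a G   [S ::= a G]
a G ⇒ a a G S   [G ::= a G S]
a a G S ⇒ a a a G S S   [G ::= a G S]
a a a G S S ⇒ a a a fox S S   [G ::= fox]
a a a fox S S ⇒ a a a fox a G S   [S ::= a G]
a a a fox a G S ⇒ a a a fox a S S S   [G ::= S S]
a a a fox a S S S ⇒ a a a fox a a S S   [S ::= a]
a a a fox a a S S ⇒ a a a fox a a a G S   [S ::= a G]
a a a fox a a a G S ⇒ a a a fox a a a a G S S   [G ::= a G S]
a a a fox a a a a G S S ⇒ a a a fox a a a a a G S S S   [G ::= a G S]
a a a fox a a a a a G S S S ⇒ a a a fox a a a a a fox S S S   [G ::= fox]
a a a fox a a a a a fox S S S ⇒ a a a fox a a a a a fox a S S   [S ::= a]
a a a fox a a a a a fox a S S ⇒ a a a fox a a a a a fox a a S   [S ::= a]
a a a fox a a a a a fox a a S ⇒ a a a fox a a a a a fox a a a   [S ::= a]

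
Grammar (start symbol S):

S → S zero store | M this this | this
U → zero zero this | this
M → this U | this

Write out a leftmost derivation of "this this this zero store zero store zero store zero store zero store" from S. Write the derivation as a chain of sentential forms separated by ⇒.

S ⇒ S zero store ⇒ S zero store zero store ⇒ S zero store zero store zero store ⇒ S zero store zero store zero store zero store ⇒ S zero store zero store zero store zero store zero store ⇒ M this this zero store zero store zero store zero store zero store ⇒ this this this zero store zero store zero store zero store zero store

S ⇒ S zero store   [S → S zero store]
S zero store ⇒ S zero store zero store   [S → S zero store]
S zero store zero store ⇒ S zero store zero store zero store   [S → S zero store]
S zero store zero store zero store ⇒ S zero store zero store zero store zero store   [S → S zero store]
S zero store zero store zero store zero store ⇒ S zero store zero store zero store zero store zero store   [S → S zero store]
S zero store zero store zero store zero store zero store ⇒ M this this zero store zero store zero store zero store zero store   [S → M this this]
M this this zero store zero store zero store zero store zero store ⇒ this this this zero store zero store zero store zero store zero store   [M → this]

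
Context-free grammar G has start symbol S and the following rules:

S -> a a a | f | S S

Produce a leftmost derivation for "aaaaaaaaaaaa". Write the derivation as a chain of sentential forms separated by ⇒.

S ⇒ SS ⇒ SSS ⇒ aaaSS ⇒ aaaSSS ⇒ aaaaaaSS ⇒ aaaaaaaaaS ⇒ aaaaaaaaaaaa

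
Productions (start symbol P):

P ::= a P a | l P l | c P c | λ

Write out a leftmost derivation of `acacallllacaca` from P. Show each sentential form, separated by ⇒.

P ⇒ aPa   [P ::= a P a]
aPa ⇒ acPca   [P ::= c P c]
acPca ⇒ acaPaca   [P ::= a P a]
acaPaca ⇒ acacPcaca   [P ::= c P c]
acacPcaca ⇒ acacaPacaca   [P ::= a P a]
acacaPacaca ⇒ acacalPlacaca   [P ::= l P l]
acacalPlacaca ⇒ acacallPllacaca   [P ::= l P l]
acacallPllacaca ⇒ acacallllacaca   [P ::= λ]

P ⇒ aPa ⇒ acPca ⇒ acaPaca ⇒ acacPcaca ⇒ acacaPacaca ⇒ acacalPlacaca ⇒ acacallPllacaca ⇒ acacallllacaca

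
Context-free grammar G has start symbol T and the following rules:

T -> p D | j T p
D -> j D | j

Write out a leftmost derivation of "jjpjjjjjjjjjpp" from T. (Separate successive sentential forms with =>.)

T => jTp   [T -> j T p]
jTp => jjTpp   [T -> j T p]
jjTpp => jjpDpp   [T -> p D]
jjpDpp => jjpjDpp   [D -> j D]
jjpjDpp => jjpjjDpp   [D -> j D]
jjpjjDpp => jjpjjjDpp   [D -> j D]
jjpjjjDpp => jjpjjjjDpp   [D -> j D]
jjpjjjjDpp => jjpjjjjjDpp   [D -> j D]
jjpjjjjjDpp => jjpjjjjjjDpp   [D -> j D]
jjpjjjjjjDpp => jjpjjjjjjjDpp   [D -> j D]
jjpjjjjjjjDpp => jjpjjjjjjjjDpp   [D -> j D]
jjpjjjjjjjjDpp => jjpjjjjjjjjjpp   [D -> j]

T=>jTp=>jjTpp=>jjpDpp=>jjpjDpp=>jjpjjDpp=>jjpjjjDpp=>jjpjjjjDpp=>jjpjjjjjDpp=>jjpjjjjjjDpp=>jjpjjjjjjjDpp=>jjpjjjjjjjjDpp=>jjpjjjjjjjjjpp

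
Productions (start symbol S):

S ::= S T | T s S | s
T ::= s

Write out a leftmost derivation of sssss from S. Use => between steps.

S => TsS   [S ::= T s S]
TsS => ssS   [T ::= s]
ssS => ssTsS   [S ::= T s S]
ssTsS => ssssS   [T ::= s]
ssssS => sssss   [S ::= s]

S=>TsS=>ssS=>ssTsS=>ssssS=>sssss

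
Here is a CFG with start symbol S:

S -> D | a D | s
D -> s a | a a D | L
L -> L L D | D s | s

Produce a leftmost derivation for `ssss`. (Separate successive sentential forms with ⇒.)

S⇒D⇒L⇒LLD⇒sLD⇒ssD⇒ssL⇒ssDs⇒ssLs⇒ssss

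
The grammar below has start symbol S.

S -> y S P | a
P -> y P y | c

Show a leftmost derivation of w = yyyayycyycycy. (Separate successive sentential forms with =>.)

S => ySP => yySPP => yyySPPP => yyyaPPP => yyyayPyPP => yyyayyPyyPP => yyyayycyyPP => yyyayycyycP => yyyayycyycyPy => yyyayycyycycy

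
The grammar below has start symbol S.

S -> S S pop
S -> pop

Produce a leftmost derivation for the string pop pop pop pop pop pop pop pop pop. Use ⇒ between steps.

S ⇒ S S pop ⇒ S S pop S pop ⇒ S S pop S pop S pop ⇒ S S pop S pop S pop S pop ⇒ pop S pop S pop S pop S pop ⇒ pop pop pop S pop S pop S pop ⇒ pop pop pop pop pop S pop S pop ⇒ pop pop pop pop pop pop pop S pop ⇒ pop pop pop pop pop pop pop pop pop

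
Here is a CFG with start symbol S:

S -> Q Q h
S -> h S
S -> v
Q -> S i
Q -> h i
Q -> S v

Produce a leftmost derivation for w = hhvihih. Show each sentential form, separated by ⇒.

S ⇒ QQh   [S -> Q Q h]
QQh ⇒ SiQh   [Q -> S i]
SiQh ⇒ hSiQh   [S -> h S]
hSiQh ⇒ hhSiQh   [S -> h S]
hhSiQh ⇒ hhviQh   [S -> v]
hhviQh ⇒ hhvihih   [Q -> h i]

S ⇒ QQh ⇒ SiQh ⇒ hSiQh ⇒ hhSiQh ⇒ hhviQh ⇒ hhvihih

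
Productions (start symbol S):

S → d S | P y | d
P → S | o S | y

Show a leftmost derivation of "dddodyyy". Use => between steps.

S=>dS=>dPy=>dSy=>ddSy=>ddPyy=>ddSyy=>dddSyy=>dddPyyy=>dddoSyyy=>dddodyyy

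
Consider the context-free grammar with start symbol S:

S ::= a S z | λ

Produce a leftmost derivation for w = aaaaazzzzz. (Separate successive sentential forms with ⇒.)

S⇒aSz⇒aaSzz⇒aaaSzzz⇒aaaaSzzzz⇒aaaaaSzzzzz⇒aaaaazzzzz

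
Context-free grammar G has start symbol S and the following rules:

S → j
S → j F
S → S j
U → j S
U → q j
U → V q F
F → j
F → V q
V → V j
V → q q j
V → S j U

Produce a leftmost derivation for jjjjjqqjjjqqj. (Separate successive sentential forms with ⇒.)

S ⇒ Sj   [S → S j]
Sj ⇒ jFj   [S → j F]
jFj ⇒ jVqj   [F → V q]
jVqj ⇒ jSjUqj   [V → S j U]
jSjUqj ⇒ jjjUqj   [S → j]
jjjUqj ⇒ jjjjSqj   [U → j S]
jjjjSqj ⇒ jjjjjFqj   [S → j F]
jjjjjFqj ⇒ jjjjjVqqj   [F → V q]
jjjjjVqqj ⇒ jjjjjVjqqj   [V → V j]
jjjjjVjqqj ⇒ jjjjjVjjqqj   [V → V j]
jjjjjVjjqqj ⇒ jjjjjqqjjjqqj   [V → q q j]

S ⇒ Sj ⇒ jFj ⇒ jVqj ⇒ jSjUqj ⇒ jjjUqj ⇒ jjjjSqj ⇒ jjjjjFqj ⇒ jjjjjVqqj ⇒ jjjjjVjqqj ⇒ jjjjjVjjqqj ⇒ jjjjjqqjjjqqj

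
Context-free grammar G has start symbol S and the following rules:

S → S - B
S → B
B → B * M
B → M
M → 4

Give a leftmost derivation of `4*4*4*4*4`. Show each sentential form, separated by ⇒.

S ⇒ B   [S → B]
B ⇒ B*M   [B → B * M]
B*M ⇒ B*M*M   [B → B * M]
B*M*M ⇒ B*M*M*M   [B → B * M]
B*M*M*M ⇒ B*M*M*M*M   [B → B * M]
B*M*M*M*M ⇒ M*M*M*M*M   [B → M]
M*M*M*M*M ⇒ 4*M*M*M*M   [M → 4]
4*M*M*M*M ⇒ 4*4*M*M*M   [M → 4]
4*4*M*M*M ⇒ 4*4*4*M*M   [M → 4]
4*4*4*M*M ⇒ 4*4*4*4*M   [M → 4]
4*4*4*4*M ⇒ 4*4*4*4*4   [M → 4]

S⇒B⇒B*M⇒B*M*M⇒B*M*M*M⇒B*M*M*M*M⇒M*M*M*M*M⇒4*M*M*M*M⇒4*4*M*M*M⇒4*4*4*M*M⇒4*4*4*4*M⇒4*4*4*4*4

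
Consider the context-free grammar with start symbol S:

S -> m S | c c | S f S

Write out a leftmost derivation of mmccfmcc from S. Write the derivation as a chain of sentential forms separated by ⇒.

S ⇒ mS   [S -> m S]
mS ⇒ mSfS   [S -> S f S]
mSfS ⇒ mmSfS   [S -> m S]
mmSfS ⇒ mmccfS   [S -> c c]
mmccfS ⇒ mmccfmS   [S -> m S]
mmccfmS ⇒ mmccfmcc   [S -> c c]

S⇒mS⇒mSfS⇒mmSfS⇒mmccfS⇒mmccfmS⇒mmccfmcc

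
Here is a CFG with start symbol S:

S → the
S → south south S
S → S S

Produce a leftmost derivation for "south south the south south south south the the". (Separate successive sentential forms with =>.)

S => south south S   [S → south south S]
south south S => south south S S   [S → S S]
south south S S => south south the S   [S → the]
south south the S => south south the south south S   [S → south south S]
south south the south south S => south south the south south S S   [S → S S]
south south the south south S S => south south the south south south south S S   [S → south south S]
south south the south south south south S S => south south the south south south south the S   [S → the]
south south the south south south south the S => south south the south south south south the the   [S → the]

S => south south S => south south S S => south south the S => south south the south south S => south south the south south S S => south south the south south south south S S => south south the south south south south the S => south south the south south south south the the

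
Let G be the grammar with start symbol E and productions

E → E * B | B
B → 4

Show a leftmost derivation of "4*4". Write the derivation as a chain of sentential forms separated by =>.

E => E*B => B*B => 4*B => 4*4

E => E*B   [E → E * B]
E*B => B*B   [E → B]
B*B => 4*B   [B → 4]
4*B => 4*4   [B → 4]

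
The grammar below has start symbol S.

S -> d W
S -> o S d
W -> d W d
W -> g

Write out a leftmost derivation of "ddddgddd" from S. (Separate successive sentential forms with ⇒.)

S ⇒ dW ⇒ ddWd ⇒ dddWdd ⇒ ddddWddd ⇒ ddddgddd

S ⇒ dW   [S -> d W]
dW ⇒ ddWd   [W -> d W d]
ddWd ⇒ dddWdd   [W -> d W d]
dddWdd ⇒ ddddWddd   [W -> d W d]
ddddWddd ⇒ ddddgddd   [W -> g]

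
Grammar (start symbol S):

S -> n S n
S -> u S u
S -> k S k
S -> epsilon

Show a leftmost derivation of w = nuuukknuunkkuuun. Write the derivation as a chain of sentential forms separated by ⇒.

S ⇒ nSn ⇒ nuSun ⇒ nuuSuun ⇒ nuuuSuuun ⇒ nuuukSkuuun ⇒ nuuukkSkkuuun ⇒ nuuukknSnkkuuun ⇒ nuuukknuSunkkuuun ⇒ nuuukknuunkkuuun

S ⇒ nSn   [S -> n S n]
nSn ⇒ nuSun   [S -> u S u]
nuSun ⇒ nuuSuun   [S -> u S u]
nuuSuun ⇒ nuuuSuuun   [S -> u S u]
nuuuSuuun ⇒ nuuukSkuuun   [S -> k S k]
nuuukSkuuun ⇒ nuuukkSkkuuun   [S -> k S k]
nuuukkSkkuuun ⇒ nuuukknSnkkuuun   [S -> n S n]
nuuukknSnkkuuun ⇒ nuuukknuSunkkuuun   [S -> u S u]
nuuukknuSunkkuuun ⇒ nuuukknuunkkuuun   [S -> epsilon]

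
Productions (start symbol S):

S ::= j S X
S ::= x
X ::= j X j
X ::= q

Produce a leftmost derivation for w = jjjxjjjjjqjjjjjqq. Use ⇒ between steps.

S ⇒ jSX   [S ::= j S X]
jSX ⇒ jjSXX   [S ::= j S X]
jjSXX ⇒ jjjSXXX   [S ::= j S X]
jjjSXXX ⇒ jjjxXXX   [S ::= x]
jjjxXXX ⇒ jjjxjXjXX   [X ::= j X j]
jjjxjXjXX ⇒ jjjxjjXjjXX   [X ::= j X j]
jjjxjjXjjXX ⇒ jjjxjjjXjjjXX   [X ::= j X j]
jjjxjjjXjjjXX ⇒ jjjxjjjjXjjjjXX   [X ::= j X j]
jjjxjjjjXjjjjXX ⇒ jjjxjjjjjXjjjjjXX   [X ::= j X j]
jjjxjjjjjXjjjjjXX ⇒ jjjxjjjjjqjjjjjXX   [X ::= q]
jjjxjjjjjqjjjjjXX ⇒ jjjxjjjjjqjjjjjqX   [X ::= q]
jjjxjjjjjqjjjjjqX ⇒ jjjxjjjjjqjjjjjqq   [X ::= q]

S ⇒ jSX ⇒ jjSXX ⇒ jjjSXXX ⇒ jjjxXXX ⇒ jjjxjXjXX ⇒ jjjxjjXjjXX ⇒ jjjxjjjXjjjXX ⇒ jjjxjjjjXjjjjXX ⇒ jjjxjjjjjXjjjjjXX ⇒ jjjxjjjjjqjjjjjXX ⇒ jjjxjjjjjqjjjjjqX ⇒ jjjxjjjjjqjjjjjqq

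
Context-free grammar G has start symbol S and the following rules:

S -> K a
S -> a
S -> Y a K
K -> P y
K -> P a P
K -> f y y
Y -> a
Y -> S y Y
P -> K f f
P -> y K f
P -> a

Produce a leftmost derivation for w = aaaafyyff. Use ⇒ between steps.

S⇒YaK⇒aaK⇒aaPaP⇒aaaaP⇒aaaaKff⇒aaaafyyff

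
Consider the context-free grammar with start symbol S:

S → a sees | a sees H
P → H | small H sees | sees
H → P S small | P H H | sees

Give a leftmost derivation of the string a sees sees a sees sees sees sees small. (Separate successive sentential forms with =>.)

S => a sees H => a sees P S small => a sees sees S small => a sees sees a sees H small => a sees sees a sees P H H small => a sees sees a sees H H H small => a sees sees a sees sees H H small => a sees sees a sees sees sees H small => a sees sees a sees sees sees sees small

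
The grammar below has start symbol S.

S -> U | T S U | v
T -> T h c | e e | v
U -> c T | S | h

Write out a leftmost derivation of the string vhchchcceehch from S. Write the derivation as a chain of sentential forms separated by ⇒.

S ⇒ TSU   [S -> T S U]
TSU ⇒ ThcSU   [T -> T h c]
ThcSU ⇒ ThchcSU   [T -> T h c]
ThchcSU ⇒ ThchchcSU   [T -> T h c]
ThchchcSU ⇒ vhchchcSU   [T -> v]
vhchchcSU ⇒ vhchchcUU   [S -> U]
vhchchcUU ⇒ vhchchccTU   [U -> c T]
vhchchccTU ⇒ vhchchccThcU   [T -> T h c]
vhchchccThcU ⇒ vhchchcceehcU   [T -> e e]
vhchchcceehcU ⇒ vhchchcceehch   [U -> h]

S ⇒ TSU ⇒ ThcSU ⇒ ThchcSU ⇒ ThchchcSU ⇒ vhchchcSU ⇒ vhchchcUU ⇒ vhchchccTU ⇒ vhchchccThcU ⇒ vhchchcceehcU ⇒ vhchchcceehch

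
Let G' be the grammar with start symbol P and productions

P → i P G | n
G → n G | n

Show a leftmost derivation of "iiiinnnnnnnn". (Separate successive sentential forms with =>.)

P=>iPG=>iiPGG=>iiiPGGG=>iiiiPGGGG=>iiiinGGGG=>iiiinnGGGG=>iiiinnnGGGG=>iiiinnnnGGG=>iiiinnnnnGG=>iiiinnnnnnG=>iiiinnnnnnnG=>iiiinnnnnnnn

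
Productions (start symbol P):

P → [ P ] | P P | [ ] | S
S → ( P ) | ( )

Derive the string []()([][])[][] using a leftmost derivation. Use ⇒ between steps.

P⇒PP⇒[]P⇒[]PP⇒[]PPP⇒[]SPP⇒[]()PP⇒[]()PPP⇒[]()SPP⇒[]()(P)PP⇒[]()(PP)PP⇒[]()([]P)PP⇒[]()([][])PP⇒[]()([][])[]P⇒[]()([][])[][]

P ⇒ PP   [P → P P]
PP ⇒ []P   [P → [ ]]
[]P ⇒ []PP   [P → P P]
[]PP ⇒ []PPP   [P → P P]
[]PPP ⇒ []SPP   [P → S]
[]SPP ⇒ []()PP   [S → ( )]
[]()PP ⇒ []()PPP   [P → P P]
[]()PPP ⇒ []()SPP   [P → S]
[]()SPP ⇒ []()(P)PP   [S → ( P )]
[]()(P)PP ⇒ []()(PP)PP   [P → P P]
[]()(PP)PP ⇒ []()([]P)PP   [P → [ ]]
[]()([]P)PP ⇒ []()([][])PP   [P → [ ]]
[]()([][])PP ⇒ []()([][])[]P   [P → [ ]]
[]()([][])[]P ⇒ []()([][])[][]   [P → [ ]]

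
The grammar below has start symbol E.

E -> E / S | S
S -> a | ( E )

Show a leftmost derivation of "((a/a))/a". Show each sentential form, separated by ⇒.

E ⇒ E/S ⇒ S/S ⇒ (E)/S ⇒ (S)/S ⇒ ((E))/S ⇒ ((E/S))/S ⇒ ((S/S))/S ⇒ ((a/S))/S ⇒ ((a/a))/S ⇒ ((a/a))/a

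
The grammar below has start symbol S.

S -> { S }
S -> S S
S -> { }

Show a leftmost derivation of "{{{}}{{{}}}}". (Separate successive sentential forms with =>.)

S => {S}   [S -> { S }]
{S} => {SS}   [S -> S S]
{SS} => {{S}S}   [S -> { S }]
{{S}S} => {{{}}S}   [S -> { }]
{{{}}S} => {{{}}{S}}   [S -> { S }]
{{{}}{S}} => {{{}}{{S}}}   [S -> { S }]
{{{}}{{S}}} => {{{}}{{{}}}}   [S -> { }]

S => {S} => {SS} => {{S}S} => {{{}}S} => {{{}}{S}} => {{{}}{{S}}} => {{{}}{{{}}}}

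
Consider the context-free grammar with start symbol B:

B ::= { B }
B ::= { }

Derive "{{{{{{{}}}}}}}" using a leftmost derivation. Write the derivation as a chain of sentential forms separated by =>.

B => {B}   [B ::= { B }]
{B} => {{B}}   [B ::= { B }]
{{B}} => {{{B}}}   [B ::= { B }]
{{{B}}} => {{{{B}}}}   [B ::= { B }]
{{{{B}}}} => {{{{{B}}}}}   [B ::= { B }]
{{{{{B}}}}} => {{{{{{B}}}}}}   [B ::= { B }]
{{{{{{B}}}}}} => {{{{{{{}}}}}}}   [B ::= { }]

B=>{B}=>{{B}}=>{{{B}}}=>{{{{B}}}}=>{{{{{B}}}}}=>{{{{{{B}}}}}}=>{{{{{{{}}}}}}}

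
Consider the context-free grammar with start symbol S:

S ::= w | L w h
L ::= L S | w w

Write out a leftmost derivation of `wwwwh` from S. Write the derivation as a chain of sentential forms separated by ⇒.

S⇒Lwh⇒LSwh⇒wwSwh⇒wwwwh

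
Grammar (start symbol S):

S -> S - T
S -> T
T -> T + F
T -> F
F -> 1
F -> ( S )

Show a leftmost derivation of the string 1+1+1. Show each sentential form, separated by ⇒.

S ⇒ T ⇒ T+F ⇒ T+F+F ⇒ F+F+F ⇒ 1+F+F ⇒ 1+1+F ⇒ 1+1+1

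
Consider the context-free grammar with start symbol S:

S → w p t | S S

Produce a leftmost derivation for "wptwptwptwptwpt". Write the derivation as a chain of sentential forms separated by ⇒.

S ⇒ SS   [S → S S]
SS ⇒ wptS   [S → w p t]
wptS ⇒ wptSS   [S → S S]
wptSS ⇒ wptSSS   [S → S S]
wptSSS ⇒ wptSSSS   [S → S S]
wptSSSS ⇒ wptwptSSS   [S → w p t]
wptwptSSS ⇒ wptwptwptSS   [S → w p t]
wptwptwptSS ⇒ wptwptwptwptS   [S → w p t]
wptwptwptwptS ⇒ wptwptwptwptwpt   [S → w p t]

S ⇒ SS ⇒ wptS ⇒ wptSS ⇒ wptSSS ⇒ wptSSSS ⇒ wptwptSSS ⇒ wptwptwptSS ⇒ wptwptwptwptS ⇒ wptwptwptwptwpt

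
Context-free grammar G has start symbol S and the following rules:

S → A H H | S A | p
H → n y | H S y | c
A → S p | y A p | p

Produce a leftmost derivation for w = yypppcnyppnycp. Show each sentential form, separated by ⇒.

S ⇒ SA   [S → S A]
SA ⇒ AHHA   [S → A H H]
AHHA ⇒ SpHHA   [A → S p]
SpHHA ⇒ SApHHA   [S → S A]
SApHHA ⇒ AHHApHHA   [S → A H H]
AHHApHHA ⇒ yApHHApHHA   [A → y A p]
yApHHApHHA ⇒ yyAppHHApHHA   [A → y A p]
yyAppHHApHHA ⇒ yypppHHApHHA   [A → p]
yypppHHApHHA ⇒ yypppcHApHHA   [H → c]
yypppcHApHHA ⇒ yypppcnyApHHA   [H → n y]
yypppcnyApHHA ⇒ yypppcnyppHHA   [A → p]
yypppcnyppHHA ⇒ yypppcnyppnyHA   [H → n y]
yypppcnyppnyHA ⇒ yypppcnyppnycA   [H → c]
yypppcnyppnycA ⇒ yypppcnyppnycp   [A → p]

S⇒SA⇒AHHA⇒SpHHA⇒SApHHA⇒AHHApHHA⇒yApHHApHHA⇒yyAppHHApHHA⇒yypppHHApHHA⇒yypppcHApHHA⇒yypppcnyApHHA⇒yypppcnyppHHA⇒yypppcnyppnyHA⇒yypppcnyppnycA⇒yypppcnyppnycp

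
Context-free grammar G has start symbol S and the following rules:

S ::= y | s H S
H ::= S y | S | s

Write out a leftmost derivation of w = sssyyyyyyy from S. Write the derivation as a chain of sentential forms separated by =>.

S => sHS   [S ::= s H S]
sHS => sSyS   [H ::= S y]
sSyS => ssHSyS   [S ::= s H S]
ssHSyS => ssSySyS   [H ::= S y]
ssSySyS => sssHSySyS   [S ::= s H S]
sssHSySyS => sssSySySyS   [H ::= S y]
sssSySySyS => sssyySySyS   [S ::= y]
sssyySySyS => sssyyyySyS   [S ::= y]
sssyyyySyS => sssyyyyyyS   [S ::= y]
sssyyyyyyS => sssyyyyyyy   [S ::= y]

S => sHS => sSyS => ssHSyS => ssSySyS => sssHSySyS => sssSySySyS => sssyySySyS => sssyyyySyS => sssyyyyyyS => sssyyyyyyy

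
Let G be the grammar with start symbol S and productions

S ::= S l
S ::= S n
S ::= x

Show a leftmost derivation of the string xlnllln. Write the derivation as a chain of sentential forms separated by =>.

S => Sn => Sln => Slln => Sllln => Snllln => Slnllln => xlnllln

S => Sn   [S ::= S n]
Sn => Sln   [S ::= S l]
Sln => Slln   [S ::= S l]
Slln => Sllln   [S ::= S l]
Sllln => Snllln   [S ::= S n]
Snllln => Slnllln   [S ::= S l]
Slnllln => xlnllln   [S ::= x]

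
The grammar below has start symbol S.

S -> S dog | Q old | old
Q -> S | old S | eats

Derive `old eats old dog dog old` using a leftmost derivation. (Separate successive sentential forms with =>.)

S => Q old => old S old => old S dog old => old S dog dog old => old Q old dog dog old => old eats old dog dog old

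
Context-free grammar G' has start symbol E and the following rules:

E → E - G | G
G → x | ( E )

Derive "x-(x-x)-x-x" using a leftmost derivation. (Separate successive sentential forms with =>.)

E=>E-G=>E-G-G=>E-G-G-G=>G-G-G-G=>x-G-G-G=>x-(E)-G-G=>x-(E-G)-G-G=>x-(G-G)-G-G=>x-(x-G)-G-G=>x-(x-x)-G-G=>x-(x-x)-x-G=>x-(x-x)-x-x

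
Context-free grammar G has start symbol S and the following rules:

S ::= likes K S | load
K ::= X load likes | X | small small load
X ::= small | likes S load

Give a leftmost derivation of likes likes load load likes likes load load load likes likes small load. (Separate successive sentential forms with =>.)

S => likes K S => likes X S => likes likes S load S => likes likes load load S => likes likes load load likes K S => likes likes load load likes X load likes S => likes likes load load likes likes S load load likes S => likes likes load load likes likes load load load likes S => likes likes load load likes likes load load load likes likes K S => likes likes load load likes likes load load load likes likes X S => likes likes load load likes likes load load load likes likes small S => likes likes load load likes likes load load load likes likes small load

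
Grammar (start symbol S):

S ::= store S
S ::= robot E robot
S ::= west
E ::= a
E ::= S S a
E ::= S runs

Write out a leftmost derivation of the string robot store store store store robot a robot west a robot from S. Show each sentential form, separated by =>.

S => robot E robot => robot S S a robot => robot store S S a robot => robot store store S S a robot => robot store store store S S a robot => robot store store store store S S a robot => robot store store store store robot E robot S a robot => robot store store store store robot a robot S a robot => robot store store store store robot a robot west a robot

S => robot E robot   [S ::= robot E robot]
robot E robot => robot S S a robot   [E ::= S S a]
robot S S a robot => robot store S S a robot   [S ::= store S]
robot store S S a robot => robot store store S S a robot   [S ::= store S]
robot store store S S a robot => robot store store store S S a robot   [S ::= store S]
robot store store store S S a robot => robot store store store store S S a robot   [S ::= store S]
robot store store store store S S a robot => robot store store store store robot E robot S a robot   [S ::= robot E robot]
robot store store store store robot E robot S a robot => robot store store store store robot a robot S a robot   [E ::= a]
robot store store store store robot a robot S a robot => robot store store store store robot a robot west a robot   [S ::= west]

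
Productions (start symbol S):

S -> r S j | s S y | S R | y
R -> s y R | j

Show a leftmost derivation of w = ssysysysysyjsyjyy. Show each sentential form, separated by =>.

S => sSy => ssSyy => ssSRyy => ssSRRyy => ssyRRyy => ssysyRRyy => ssysysyRRyy => ssysysysyRRyy => ssysysysysyRRyy => ssysysysysyjRyy => ssysysysysyjsyRyy => ssysysysysyjsyjyy

S => sSy   [S -> s S y]
sSy => ssSyy   [S -> s S y]
ssSyy => ssSRyy   [S -> S R]
ssSRyy => ssSRRyy   [S -> S R]
ssSRRyy => ssyRRyy   [S -> y]
ssyRRyy => ssysyRRyy   [R -> s y R]
ssysyRRyy => ssysysyRRyy   [R -> s y R]
ssysysyRRyy => ssysysysyRRyy   [R -> s y R]
ssysysysyRRyy => ssysysysysyRRyy   [R -> s y R]
ssysysysysyRRyy => ssysysysysyjRyy   [R -> j]
ssysysysysyjRyy => ssysysysysyjsyRyy   [R -> s y R]
ssysysysysyjsyRyy => ssysysysysyjsyjyy   [R -> j]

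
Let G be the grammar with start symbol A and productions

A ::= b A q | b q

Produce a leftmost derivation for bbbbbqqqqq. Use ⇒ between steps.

A ⇒ bAq   [A ::= b A q]
bAq ⇒ bbAqq   [A ::= b A q]
bbAqq ⇒ bbbAqqq   [A ::= b A q]
bbbAqqq ⇒ bbbbAqqqq   [A ::= b A q]
bbbbAqqqq ⇒ bbbbbqqqqq   [A ::= b q]

A ⇒ bAq ⇒ bbAqq ⇒ bbbAqqq ⇒ bbbbAqqqq ⇒ bbbbbqqqqq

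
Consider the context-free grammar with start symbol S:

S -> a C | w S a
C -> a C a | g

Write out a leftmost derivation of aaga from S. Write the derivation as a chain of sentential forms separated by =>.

S => aC   [S -> a C]
aC => aaCa   [C -> a C a]
aaCa => aaga   [C -> g]

S=>aC=>aaCa=>aaga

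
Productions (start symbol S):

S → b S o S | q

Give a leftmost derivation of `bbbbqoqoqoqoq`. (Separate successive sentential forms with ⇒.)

S ⇒ bSoS   [S → b S o S]
bSoS ⇒ bbSoSoS   [S → b S o S]
bbSoSoS ⇒ bbbSoSoSoS   [S → b S o S]
bbbSoSoSoS ⇒ bbbbSoSoSoSoS   [S → b S o S]
bbbbSoSoSoSoS ⇒ bbbbqoSoSoSoS   [S → q]
bbbbqoSoSoSoS ⇒ bbbbqoqoSoSoS   [S → q]
bbbbqoqoSoSoS ⇒ bbbbqoqoqoSoS   [S → q]
bbbbqoqoqoSoS ⇒ bbbbqoqoqoqoS   [S → q]
bbbbqoqoqoqoS ⇒ bbbbqoqoqoqoq   [S → q]

S ⇒ bSoS ⇒ bbSoSoS ⇒ bbbSoSoSoS ⇒ bbbbSoSoSoSoS ⇒ bbbbqoSoSoSoS ⇒ bbbbqoqoSoSoS ⇒ bbbbqoqoqoSoS ⇒ bbbbqoqoqoqoS ⇒ bbbbqoqoqoqoq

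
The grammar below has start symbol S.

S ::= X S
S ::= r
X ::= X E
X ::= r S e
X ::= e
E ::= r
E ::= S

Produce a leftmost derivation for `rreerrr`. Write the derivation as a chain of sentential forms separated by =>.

S => XS => XES => rSeES => rreES => rreSS => rreXSS => rreXESS => rreeESS => rreerSS => rreerrS => rreerrr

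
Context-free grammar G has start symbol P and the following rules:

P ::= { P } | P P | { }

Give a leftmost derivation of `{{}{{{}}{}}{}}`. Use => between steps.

P=>{P}=>{PP}=>{{}P}=>{{}PP}=>{{}{P}P}=>{{}{PP}P}=>{{}{{P}P}P}=>{{}{{{}}P}P}=>{{}{{{}}{}}P}=>{{}{{{}}{}}{}}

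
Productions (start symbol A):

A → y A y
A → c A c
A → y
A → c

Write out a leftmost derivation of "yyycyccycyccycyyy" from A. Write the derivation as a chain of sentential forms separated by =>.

A => yAy   [A → y A y]
yAy => yyAyy   [A → y A y]
yyAyy => yyyAyyy   [A → y A y]
yyyAyyy => yyycAcyyy   [A → c A c]
yyycAcyyy => yyycyAycyyy   [A → y A y]
yyycyAycyyy => yyycycAcycyyy   [A → c A c]
yyycycAcycyyy => yyycyccAccycyyy   [A → c A c]
yyycyccAccycyyy => yyycyccyAyccycyyy   [A → y A y]
yyycyccyAyccycyyy => yyycyccycyccycyyy   [A → c]

A => yAy => yyAyy => yyyAyyy => yyycAcyyy => yyycyAycyyy => yyycycAcycyyy => yyycyccAccycyyy => yyycyccyAyccycyyy => yyycyccycyccycyyy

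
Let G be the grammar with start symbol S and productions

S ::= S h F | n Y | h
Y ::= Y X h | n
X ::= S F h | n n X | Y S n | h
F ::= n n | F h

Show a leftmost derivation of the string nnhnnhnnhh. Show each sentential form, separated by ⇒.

S ⇒ ShF ⇒ ShFhF ⇒ nYhFhF ⇒ nnhFhF ⇒ nnhnnhF ⇒ nnhnnhFh ⇒ nnhnnhFhh ⇒ nnhnnhnnhh

S ⇒ ShF   [S ::= S h F]
ShF ⇒ ShFhF   [S ::= S h F]
ShFhF ⇒ nYhFhF   [S ::= n Y]
nYhFhF ⇒ nnhFhF   [Y ::= n]
nnhFhF ⇒ nnhnnhF   [F ::= n n]
nnhnnhF ⇒ nnhnnhFh   [F ::= F h]
nnhnnhFh ⇒ nnhnnhFhh   [F ::= F h]
nnhnnhFhh ⇒ nnhnnhnnhh   [F ::= n n]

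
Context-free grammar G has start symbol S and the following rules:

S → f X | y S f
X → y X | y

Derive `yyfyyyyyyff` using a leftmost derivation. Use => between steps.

S => ySf   [S → y S f]
ySf => yySff   [S → y S f]
yySff => yyfXff   [S → f X]
yyfXff => yyfyXff   [X → y X]
yyfyXff => yyfyyXff   [X → y X]
yyfyyXff => yyfyyyXff   [X → y X]
yyfyyyXff => yyfyyyyXff   [X → y X]
yyfyyyyXff => yyfyyyyyXff   [X → y X]
yyfyyyyyXff => yyfyyyyyyff   [X → y]

S => ySf => yySff => yyfXff => yyfyXff => yyfyyXff => yyfyyyXff => yyfyyyyXff => yyfyyyyyXff => yyfyyyyyyff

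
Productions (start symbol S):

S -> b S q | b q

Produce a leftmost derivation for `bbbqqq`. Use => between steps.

S=>bSq=>bbSqq=>bbbqqq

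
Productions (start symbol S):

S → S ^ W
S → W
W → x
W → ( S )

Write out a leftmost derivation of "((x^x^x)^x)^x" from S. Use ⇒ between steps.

S ⇒ S^W   [S → S ^ W]
S^W ⇒ W^W   [S → W]
W^W ⇒ (S)^W   [W → ( S )]
(S)^W ⇒ (S^W)^W   [S → S ^ W]
(S^W)^W ⇒ (W^W)^W   [S → W]
(W^W)^W ⇒ ((S)^W)^W   [W → ( S )]
((S)^W)^W ⇒ ((S^W)^W)^W   [S → S ^ W]
((S^W)^W)^W ⇒ ((S^W^W)^W)^W   [S → S ^ W]
((S^W^W)^W)^W ⇒ ((W^W^W)^W)^W   [S → W]
((W^W^W)^W)^W ⇒ ((x^W^W)^W)^W   [W → x]
((x^W^W)^W)^W ⇒ ((x^x^W)^W)^W   [W → x]
((x^x^W)^W)^W ⇒ ((x^x^x)^W)^W   [W → x]
((x^x^x)^W)^W ⇒ ((x^x^x)^x)^W   [W → x]
((x^x^x)^x)^W ⇒ ((x^x^x)^x)^x   [W → x]

S ⇒ S^W ⇒ W^W ⇒ (S)^W ⇒ (S^W)^W ⇒ (W^W)^W ⇒ ((S)^W)^W ⇒ ((S^W)^W)^W ⇒ ((S^W^W)^W)^W ⇒ ((W^W^W)^W)^W ⇒ ((x^W^W)^W)^W ⇒ ((x^x^W)^W)^W ⇒ ((x^x^x)^W)^W ⇒ ((x^x^x)^x)^W ⇒ ((x^x^x)^x)^x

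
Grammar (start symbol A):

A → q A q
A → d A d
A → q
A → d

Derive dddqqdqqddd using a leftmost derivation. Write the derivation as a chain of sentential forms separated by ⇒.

A ⇒ dAd ⇒ ddAdd ⇒ dddAddd ⇒ dddqAqddd ⇒ dddqqAqqddd ⇒ dddqqdqqddd

A ⇒ dAd   [A → d A d]
dAd ⇒ ddAdd   [A → d A d]
ddAdd ⇒ dddAddd   [A → d A d]
dddAddd ⇒ dddqAqddd   [A → q A q]
dddqAqddd ⇒ dddqqAqqddd   [A → q A q]
dddqqAqqddd ⇒ dddqqdqqddd   [A → d]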